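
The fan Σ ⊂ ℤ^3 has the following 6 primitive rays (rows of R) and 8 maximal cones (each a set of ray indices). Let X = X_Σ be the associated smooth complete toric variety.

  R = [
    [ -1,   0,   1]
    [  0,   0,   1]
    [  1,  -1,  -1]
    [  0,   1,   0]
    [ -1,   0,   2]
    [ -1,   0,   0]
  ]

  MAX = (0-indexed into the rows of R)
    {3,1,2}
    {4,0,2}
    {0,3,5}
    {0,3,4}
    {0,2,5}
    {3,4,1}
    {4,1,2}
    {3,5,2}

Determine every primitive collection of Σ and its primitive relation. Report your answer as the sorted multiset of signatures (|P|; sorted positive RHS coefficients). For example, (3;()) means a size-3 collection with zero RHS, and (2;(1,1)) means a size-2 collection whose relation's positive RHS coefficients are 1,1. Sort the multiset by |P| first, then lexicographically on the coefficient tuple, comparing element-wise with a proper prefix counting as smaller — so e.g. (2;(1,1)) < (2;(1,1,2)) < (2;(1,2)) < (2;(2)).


Minimal non-faces — 5 found among 6 rays, 8 max cones:

  P = {0,1}:  v_{0} + v_{1} = v_{4}  →  sig = (2;(1))
  P = {1,5}:  v_{1} + v_{5} = v_{0}  →  sig = (2;(1))
  P = {4,5}:  v_{4} + v_{5} = 2·v_{0}  →  sig = (2;(2))
  P = {0,2,3}:  v_{0} + v_{2} + v_{3} = 0  →  sig = (3;())
  P = {2,3,4}:  v_{2} + v_{3} + v_{4} = v_{1}  →  sig = (3;(1))

Sorted signature multiset PRS(X):
    (2;(1))
    (2;(1))
    (2;(2))
    (3;())
    (3;(1))


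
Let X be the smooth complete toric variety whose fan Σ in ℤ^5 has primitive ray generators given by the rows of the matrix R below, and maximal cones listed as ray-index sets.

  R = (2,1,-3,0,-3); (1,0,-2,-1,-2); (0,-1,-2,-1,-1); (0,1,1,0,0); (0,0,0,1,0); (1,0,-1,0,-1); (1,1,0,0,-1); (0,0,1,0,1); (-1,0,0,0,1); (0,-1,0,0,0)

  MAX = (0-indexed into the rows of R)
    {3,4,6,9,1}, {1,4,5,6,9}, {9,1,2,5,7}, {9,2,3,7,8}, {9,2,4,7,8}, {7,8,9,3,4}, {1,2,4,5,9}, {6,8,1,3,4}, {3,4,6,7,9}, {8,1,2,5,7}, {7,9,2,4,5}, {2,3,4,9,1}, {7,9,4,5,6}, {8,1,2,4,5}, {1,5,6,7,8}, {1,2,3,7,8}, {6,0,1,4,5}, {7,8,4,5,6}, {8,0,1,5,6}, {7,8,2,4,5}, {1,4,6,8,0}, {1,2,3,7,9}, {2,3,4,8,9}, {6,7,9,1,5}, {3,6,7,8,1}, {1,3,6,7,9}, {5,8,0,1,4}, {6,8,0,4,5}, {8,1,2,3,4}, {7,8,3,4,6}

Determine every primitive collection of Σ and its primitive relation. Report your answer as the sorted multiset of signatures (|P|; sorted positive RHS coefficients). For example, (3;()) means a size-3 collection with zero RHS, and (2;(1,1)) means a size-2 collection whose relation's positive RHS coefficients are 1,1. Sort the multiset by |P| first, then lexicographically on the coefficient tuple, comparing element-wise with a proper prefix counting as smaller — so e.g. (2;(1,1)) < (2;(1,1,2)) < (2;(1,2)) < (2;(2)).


Minimal non-faces — 12 found among 10 rays, 30 max cones:

  {2,6}:  v_{2} + v_{6} = v_{1}  so sig = (2;(1))
  {3,5}:  v_{3} + v_{5} = v_{6}  so sig = (2;(1))
  {0,9}:  v_{0} + v_{9} = v_{1} + v_{4} + v_{5}  so sig = (2;(1,1,1))
  {0,2}:  v_{0} + v_{2} = 2·v_{1} + v_{4} + v_{5} + v_{8}  so sig = (2;(1,1,1,2))
  {0,3}:  v_{0} + v_{3} = v_{1} + v_{4} + 2·v_{6} + v_{8}  so sig = (2;(1,1,1,2))
  {0,7}:  v_{0} + v_{7} = 2·v_{5} + v_{6} + v_{8}  so sig = (2;(1,1,2))
  {6,8,9}:  v_{6} + v_{8} + v_{9} = 0  so sig = (3;())
  {1,4,7}:  v_{1} + v_{4} + v_{7} = v_{5}  so sig = (3;(1))
  {1,8,9}:  v_{1} + v_{8} + v_{9} = v_{2}  so sig = (3;(1))
  {5,8,9}:  v_{5} + v_{8} + v_{9} = v_{2} + v_{4} + v_{7}  so sig = (3;(1,1,1))
  {2,3,4,7}:  v_{2} + v_{3} + v_{4} + v_{7} = 0  so sig = (4;())
  {1,4,5,6,8}:  v_{1} + v_{4} + v_{5} + v_{6} + v_{8} = v_{0}  so sig = (5;(1))

so the primitive-relation signature multiset is
    (2;(1))
    (2;(1))
    (2;(1,1,1))
    (2;(1,1,1,2))
    (2;(1,1,1,2))
    (2;(1,1,2))
    (3;())
    (3;(1))
    (3;(1))
    (3;(1,1,1))
    (4;())
    (5;(1))


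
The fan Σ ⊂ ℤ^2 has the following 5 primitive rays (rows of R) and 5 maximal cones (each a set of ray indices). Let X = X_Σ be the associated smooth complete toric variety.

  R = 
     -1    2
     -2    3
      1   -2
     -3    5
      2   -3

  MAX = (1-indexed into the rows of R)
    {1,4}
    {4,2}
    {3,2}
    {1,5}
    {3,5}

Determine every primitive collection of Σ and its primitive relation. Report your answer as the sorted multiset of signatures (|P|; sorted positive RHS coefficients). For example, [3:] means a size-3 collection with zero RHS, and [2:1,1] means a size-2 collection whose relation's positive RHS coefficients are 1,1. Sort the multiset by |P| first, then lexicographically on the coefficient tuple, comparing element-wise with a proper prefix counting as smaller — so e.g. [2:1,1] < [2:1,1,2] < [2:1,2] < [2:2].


5 collections generate NE(X_Σ); each relation:

  • {1,3}:  v_{1} + v_{3} = 0 — sig = [2:]
  • {2,5}:  v_{2} + v_{5} = 0 — sig = [2:]
  • {1,2}:  v_{1} + v_{2} = v_{4} — sig = [2:1]
  • {3,4}:  v_{3} + v_{4} = v_{2} — sig = [2:1]
  • {4,5}:  v_{4} + v_{5} = v_{1} — sig = [2:1]

Hence PRS(X_Σ) =
    |P|=2: 5 collections, coeffs (), (), (1), (1), (1)


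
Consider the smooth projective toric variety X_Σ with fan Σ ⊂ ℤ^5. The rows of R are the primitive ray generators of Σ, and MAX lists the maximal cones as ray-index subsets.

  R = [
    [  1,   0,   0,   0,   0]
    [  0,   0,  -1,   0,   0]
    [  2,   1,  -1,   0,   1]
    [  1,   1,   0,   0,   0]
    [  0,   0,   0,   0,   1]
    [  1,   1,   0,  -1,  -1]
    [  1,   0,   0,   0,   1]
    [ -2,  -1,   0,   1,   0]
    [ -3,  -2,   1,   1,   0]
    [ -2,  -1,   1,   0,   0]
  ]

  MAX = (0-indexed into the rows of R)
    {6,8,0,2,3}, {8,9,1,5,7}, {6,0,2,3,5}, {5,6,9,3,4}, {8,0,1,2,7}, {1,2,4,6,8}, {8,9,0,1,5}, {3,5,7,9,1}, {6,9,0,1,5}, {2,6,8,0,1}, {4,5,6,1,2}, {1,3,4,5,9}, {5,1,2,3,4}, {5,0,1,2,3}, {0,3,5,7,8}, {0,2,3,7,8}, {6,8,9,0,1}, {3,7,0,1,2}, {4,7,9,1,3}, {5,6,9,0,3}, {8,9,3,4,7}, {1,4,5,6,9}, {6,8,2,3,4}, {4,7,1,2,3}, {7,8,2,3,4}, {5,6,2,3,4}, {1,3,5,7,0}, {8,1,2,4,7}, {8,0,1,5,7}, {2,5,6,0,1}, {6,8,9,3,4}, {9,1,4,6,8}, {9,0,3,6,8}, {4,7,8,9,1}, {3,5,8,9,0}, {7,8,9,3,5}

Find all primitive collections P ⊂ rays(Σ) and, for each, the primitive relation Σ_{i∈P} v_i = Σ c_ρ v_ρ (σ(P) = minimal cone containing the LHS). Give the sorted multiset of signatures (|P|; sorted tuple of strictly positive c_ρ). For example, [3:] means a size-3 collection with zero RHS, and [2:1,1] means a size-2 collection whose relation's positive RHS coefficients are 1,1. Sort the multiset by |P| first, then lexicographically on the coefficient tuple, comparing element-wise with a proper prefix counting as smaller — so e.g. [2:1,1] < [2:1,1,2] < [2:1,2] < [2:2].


12 collections generate NE(X_Σ); each relation:

  • {0,4}:  v_{0} + v_{4} = v_{6} ; sig = [2:1]
  • {2,9}:  v_{2} + v_{9} = v_{4} ; sig = [2:1]
  • {6,7}:  v_{6} + v_{7} = v_{2} + v_{8} ; sig = [2:1,1]
  • {2,5,8}:  v_{2} + v_{5} + v_{8} = 0 ; sig = [3:]
  • {0,7,9}:  v_{0} + v_{7} + v_{9} = v_{8} ; sig = [3:1]
  • {1,3,6}:  v_{1} + v_{3} + v_{6} = v_{2} ; sig = [3:1]
  • {1,3,8}:  v_{1} + v_{3} + v_{8} = v_{7} ; sig = [3:1]
  • {4,5,8}:  v_{4} + v_{5} + v_{8} = v_{9} ; sig = [3:1]
  • {2,5,7}:  v_{2} + v_{5} + v_{7} = v_{1} + v_{3} ; sig = [3:1,1]
  • {5,6,8}:  v_{5} + v_{6} + v_{8} = v_{0} + v_{9} ; sig = [3:1,1]
  • {4,5,7}:  v_{4} + v_{5} + v_{7} = v_{1} + v_{3} + v_{9} ; sig = [3:1,1,1]
  • {0,1,3,9}:  v_{0} + v_{1} + v_{3} + v_{9} = 0 ; sig = [4:]

so the primitive-relation signature multiset is
{ [2:1] ×2,  [2:1,1],  [3:],  [3:1] ×4,  [3:1,1] ×2,  [3:1,1,1],  [4:] }


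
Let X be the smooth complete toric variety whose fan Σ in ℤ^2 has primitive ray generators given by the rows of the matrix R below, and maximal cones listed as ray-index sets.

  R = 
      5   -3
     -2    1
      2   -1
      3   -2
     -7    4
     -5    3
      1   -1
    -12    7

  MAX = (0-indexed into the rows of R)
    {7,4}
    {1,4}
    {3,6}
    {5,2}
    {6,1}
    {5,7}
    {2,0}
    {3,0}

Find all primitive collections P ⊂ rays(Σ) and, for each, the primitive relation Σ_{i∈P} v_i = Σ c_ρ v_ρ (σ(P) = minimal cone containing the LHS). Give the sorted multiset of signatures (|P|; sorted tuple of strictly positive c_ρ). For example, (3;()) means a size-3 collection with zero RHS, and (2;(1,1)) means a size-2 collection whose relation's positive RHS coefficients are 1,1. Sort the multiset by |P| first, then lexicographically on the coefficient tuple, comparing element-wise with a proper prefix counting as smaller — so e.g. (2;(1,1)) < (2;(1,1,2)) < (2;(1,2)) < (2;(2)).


Primitive collections (20):

  P={0,5}:  v_{0} + v_{5} = 0 — sig = (2;())
  P={1,2}:  v_{1} + v_{2} = 0 — sig = (2;())
  P={0,1}:  v_{0} + v_{1} = v_{3} — sig = (2;(1))
  P={0,4}:  v_{0} + v_{4} = v_{1} — sig = (2;(1))
  P={0,7}:  v_{0} + v_{7} = v_{4} — sig = (2;(1))
  P={1,3}:  v_{1} + v_{3} = v_{6} — sig = (2;(1))
  P={1,5}:  v_{1} + v_{5} = v_{4} — sig = (2;(1))
  P={2,3}:  v_{2} + v_{3} = v_{0} — sig = (2;(1))
  P={2,4}:  v_{2} + v_{4} = v_{5} — sig = (2;(1))
  P={2,6}:  v_{2} + v_{6} = v_{3} — sig = (2;(1))
  P={3,5}:  v_{3} + v_{5} = v_{1} — sig = (2;(1))
  P={4,5}:  v_{4} + v_{5} = v_{7} — sig = (2;(1))
  P={3,7}:  v_{3} + v_{7} = v_{1} + v_{4} — sig = (2;(1,1))
  P={6,7}:  v_{6} + v_{7} = 2·v_{1} + v_{4} — sig = (2;(1,2))
  P={0,6}:  v_{0} + v_{6} = 2·v_{3} — sig = (2;(2))
  P={1,7}:  v_{1} + v_{7} = 2·v_{4} — sig = (2;(2))
  P={2,7}:  v_{2} + v_{7} = 2·v_{5} — sig = (2;(2))
  P={3,4}:  v_{3} + v_{4} = 2·v_{1} — sig = (2;(2))
  P={5,6}:  v_{5} + v_{6} = 2·v_{1} — sig = (2;(2))
  P={4,6}:  v_{4} + v_{6} = 3·v_{1} — sig = (2;(3))

Signatures (|P|; sorted positive RHS coefficients), sorted:
[(2;()), (2;()), (2;(1)), (2;(1)), (2;(1)), (2;(1)), (2;(1)), (2;(1)), (2;(1)), (2;(1)), (2;(1)), (2;(1)), (2;(1,1)), (2;(1,2)), (2;(2)), (2;(2)), (2;(2)), (2;(2)), (2;(2)), (2;(3))]


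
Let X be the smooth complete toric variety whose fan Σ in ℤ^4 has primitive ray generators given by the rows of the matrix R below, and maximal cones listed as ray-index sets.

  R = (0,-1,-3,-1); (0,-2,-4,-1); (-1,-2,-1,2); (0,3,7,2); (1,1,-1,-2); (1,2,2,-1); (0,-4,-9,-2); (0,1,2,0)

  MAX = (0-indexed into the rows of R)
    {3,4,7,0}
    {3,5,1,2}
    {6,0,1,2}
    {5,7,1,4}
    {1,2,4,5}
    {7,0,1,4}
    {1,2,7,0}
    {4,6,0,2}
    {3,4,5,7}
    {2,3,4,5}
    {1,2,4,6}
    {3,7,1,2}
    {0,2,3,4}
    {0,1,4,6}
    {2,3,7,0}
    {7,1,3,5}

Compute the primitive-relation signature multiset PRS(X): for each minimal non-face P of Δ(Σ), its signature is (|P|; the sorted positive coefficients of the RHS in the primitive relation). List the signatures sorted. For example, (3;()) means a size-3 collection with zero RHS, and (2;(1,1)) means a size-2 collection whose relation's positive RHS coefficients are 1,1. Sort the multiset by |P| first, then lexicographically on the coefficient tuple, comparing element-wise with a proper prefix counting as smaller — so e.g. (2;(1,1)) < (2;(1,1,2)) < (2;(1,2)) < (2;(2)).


9 collections generate NE(X_Σ); each relation:

  {0,5}:  v_{0} + v_{5} = v_{4} — sig = (2;(1))
  {3,6}:  v_{3} + v_{6} = v_{2} + v_{4} — sig = (2;(1,1))
  {6,7}:  v_{6} + v_{7} = v_{0} + v_{1} — sig = (2;(1,1))
  {5,6}:  v_{5} + v_{6} = v_{1} + v_{2} + 2·v_{4} — sig = (2;(1,1,2))
  {0,1,3}:  v_{0} + v_{1} + v_{3} = 0 — sig = (3;())
  {2,4,7}:  v_{2} + v_{4} + v_{7} = 0 — sig = (3;())
  {1,3,4}:  v_{1} + v_{3} + v_{4} = v_{5} — sig = (3;(1))
  {2,5,7}:  v_{2} + v_{5} + v_{7} = v_{1} + v_{3} — sig = (3;(1,1))
  {0,1,2,4}:  v_{0} + v_{1} + v_{2} + v_{4} = v_{6} — sig = (4;(1))

Sorted signature multiset PRS(X):
    |P|=2: 4 collections, coeffs (1), (1,1), (1,1), (1,1,2)
    |P|=3: 4 collections, coeffs (), (), (1), (1,1)
    |P|=4: 1 collection, coeffs (1)


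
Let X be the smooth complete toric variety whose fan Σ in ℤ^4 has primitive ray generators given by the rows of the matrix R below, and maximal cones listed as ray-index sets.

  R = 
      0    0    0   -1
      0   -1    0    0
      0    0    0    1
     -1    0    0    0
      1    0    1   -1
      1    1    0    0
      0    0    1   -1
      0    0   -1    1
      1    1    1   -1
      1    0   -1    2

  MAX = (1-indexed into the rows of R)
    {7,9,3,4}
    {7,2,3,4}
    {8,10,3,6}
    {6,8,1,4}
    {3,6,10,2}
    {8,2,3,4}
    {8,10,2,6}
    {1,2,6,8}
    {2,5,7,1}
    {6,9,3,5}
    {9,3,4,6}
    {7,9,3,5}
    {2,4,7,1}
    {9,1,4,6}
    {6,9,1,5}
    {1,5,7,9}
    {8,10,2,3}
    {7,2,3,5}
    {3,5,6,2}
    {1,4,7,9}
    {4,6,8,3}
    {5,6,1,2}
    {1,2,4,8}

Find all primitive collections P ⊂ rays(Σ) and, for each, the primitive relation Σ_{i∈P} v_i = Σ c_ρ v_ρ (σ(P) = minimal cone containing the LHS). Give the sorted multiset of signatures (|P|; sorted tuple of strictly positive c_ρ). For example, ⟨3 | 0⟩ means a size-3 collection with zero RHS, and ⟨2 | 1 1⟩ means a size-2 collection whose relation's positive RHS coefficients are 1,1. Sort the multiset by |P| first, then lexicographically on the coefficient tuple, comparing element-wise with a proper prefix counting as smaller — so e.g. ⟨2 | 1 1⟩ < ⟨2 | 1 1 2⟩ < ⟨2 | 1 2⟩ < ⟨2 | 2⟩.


Primitive collections (14):

  P={1,3}:  v_{1} + v_{3} = 0  so sig = ⟨2 | 0⟩
  P={7,8}:  v_{7} + v_{8} = 0  so sig = ⟨2 | 0⟩
  P={2,9}:  v_{2} + v_{9} = v_{5}  so sig = ⟨2 | 1⟩
  P={4,5}:  v_{4} + v_{5} = v_{7}  so sig = ⟨2 | 1⟩
  P={6,7}:  v_{6} + v_{7} = v_{9}  so sig = ⟨2 | 1⟩
  P={8,9}:  v_{8} + v_{9} = v_{6}  so sig = ⟨2 | 1⟩
  P={4,10}:  v_{4} + v_{10} = v_{3} + v_{8}  so sig = ⟨2 | 1 1⟩
  P={5,8}:  v_{5} + v_{8} = v_{2} + v_{6}  so sig = ⟨2 | 1 1⟩
  P={1,10}:  v_{1} + v_{10} = v_{2} + v_{6} + v_{8}  so sig = ⟨2 | 1 1 1⟩
  P={7,10}:  v_{7} + v_{10} = v_{2} + v_{3} + v_{6}  so sig = ⟨2 | 1 1 1⟩
  P={9,10}:  v_{9} + v_{10} = v_{2} + v_{3} + 2·v_{6}  so sig = ⟨2 | 1 1 2⟩
  P={5,10}:  v_{5} + v_{10} = 2·v_{2} + v_{3} + 2·v_{6}  so sig = ⟨2 | 1 2 2⟩
  P={2,4,6}:  v_{2} + v_{4} + v_{6} = 0  so sig = ⟨3 | 0⟩
  P={2,3,6,8}:  v_{2} + v_{3} + v_{6} + v_{8} = v_{10}  so sig = ⟨4 | 1⟩

Signatures (|P|; sorted positive RHS coefficients), sorted:
    ⟨2 | 0⟩
    ⟨2 | 0⟩
    ⟨2 | 1⟩
    ⟨2 | 1⟩
    ⟨2 | 1⟩
    ⟨2 | 1⟩
    ⟨2 | 1 1⟩
    ⟨2 | 1 1⟩
    ⟨2 | 1 1 1⟩
    ⟨2 | 1 1 1⟩
    ⟨2 | 1 1 2⟩
    ⟨2 | 1 2 2⟩
    ⟨3 | 0⟩
    ⟨4 | 1⟩


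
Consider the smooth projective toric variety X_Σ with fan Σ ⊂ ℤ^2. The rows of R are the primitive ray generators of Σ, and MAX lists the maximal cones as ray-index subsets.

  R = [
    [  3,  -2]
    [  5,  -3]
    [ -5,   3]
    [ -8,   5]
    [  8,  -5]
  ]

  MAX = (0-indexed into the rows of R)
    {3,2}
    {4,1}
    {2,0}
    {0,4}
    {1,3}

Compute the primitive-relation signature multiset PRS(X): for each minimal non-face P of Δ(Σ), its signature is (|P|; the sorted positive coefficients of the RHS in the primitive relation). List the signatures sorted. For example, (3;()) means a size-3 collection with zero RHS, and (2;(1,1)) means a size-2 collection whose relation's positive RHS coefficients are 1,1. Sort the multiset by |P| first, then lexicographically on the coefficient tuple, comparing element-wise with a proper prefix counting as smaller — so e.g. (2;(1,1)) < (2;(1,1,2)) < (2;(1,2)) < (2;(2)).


Primitive collections (5):

  • {1,2}:  v_{1} + v_{2} = 0  ⇒ sig = (2;())
  • {3,4}:  v_{3} + v_{4} = 0  ⇒ sig = (2;())
  • {0,1}:  v_{0} + v_{1} = v_{4}  ⇒ sig = (2;(1))
  • {0,3}:  v_{0} + v_{3} = v_{2}  ⇒ sig = (2;(1))
  • {2,4}:  v_{2} + v_{4} = v_{0}  ⇒ sig = (2;(1))

Sorted signature multiset PRS(X):
[(2;()), (2;()), (2;(1)), (2;(1)), (2;(1))]


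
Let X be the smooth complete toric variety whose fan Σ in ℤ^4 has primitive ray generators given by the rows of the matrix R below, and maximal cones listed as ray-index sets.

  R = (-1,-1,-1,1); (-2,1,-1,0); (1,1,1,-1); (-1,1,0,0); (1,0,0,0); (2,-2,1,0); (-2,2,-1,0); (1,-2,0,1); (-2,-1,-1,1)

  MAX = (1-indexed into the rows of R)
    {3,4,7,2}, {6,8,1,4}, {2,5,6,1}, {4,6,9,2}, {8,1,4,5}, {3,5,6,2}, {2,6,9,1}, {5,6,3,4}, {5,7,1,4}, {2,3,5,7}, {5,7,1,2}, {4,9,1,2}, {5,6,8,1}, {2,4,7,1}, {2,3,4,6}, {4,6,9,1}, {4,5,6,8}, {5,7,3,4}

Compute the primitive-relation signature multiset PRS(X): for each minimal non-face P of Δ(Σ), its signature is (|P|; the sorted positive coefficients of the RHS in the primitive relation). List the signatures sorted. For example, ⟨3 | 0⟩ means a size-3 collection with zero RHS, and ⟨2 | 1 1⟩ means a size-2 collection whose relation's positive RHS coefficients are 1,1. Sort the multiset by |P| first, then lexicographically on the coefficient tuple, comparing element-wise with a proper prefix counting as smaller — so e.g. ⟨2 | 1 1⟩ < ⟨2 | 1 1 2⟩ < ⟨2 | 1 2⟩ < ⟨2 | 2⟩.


12 collections generate NE(X_Σ); each relation:

  P = {1,3}:  v_{1} + v_{3} = 0  ⟹  sig = ⟨2 | 0⟩
  P = {6,7}:  v_{6} + v_{7} = 0  ⟹  sig = ⟨2 | 0⟩
  P = {2,8}:  v_{2} + v_{8} = v_{1}  ⟹  sig = ⟨2 | 1⟩
  P = {5,9}:  v_{5} + v_{9} = v_{1}  ⟹  sig = ⟨2 | 1⟩
  P = {3,8}:  v_{3} + v_{8} = v_{4} + v_{5} + v_{6}  ⟹  sig = ⟨2 | 1 1 1⟩
  P = {3,9}:  v_{3} + v_{9} = v_{2} + v_{4} + v_{6}  ⟹  sig = ⟨2 | 1 1 1⟩
  P = {7,8}:  v_{7} + v_{8} = v_{1} + v_{4} + v_{5}  ⟹  sig = ⟨2 | 1 1 1⟩
  P = {7,9}:  v_{7} + v_{9} = v_{1} + v_{2} + v_{4}  ⟹  sig = ⟨2 | 1 1 1⟩
  P = {8,9}:  v_{8} + v_{9} = 2·v_{1} + v_{4} + v_{6}  ⟹  sig = ⟨2 | 1 1 2⟩
  P = {2,4,5}:  v_{2} + v_{4} + v_{5} = v_{7}  ⟹  sig = ⟨3 | 1⟩
  P = {1,2,4,6}:  v_{1} + v_{2} + v_{4} + v_{6} = v_{9}  ⟹  sig = ⟨4 | 1⟩
  P = {1,4,5,6}:  v_{1} + v_{4} + v_{5} + v_{6} = v_{8}  ⟹  sig = ⟨4 | 1⟩

Sorted signature multiset PRS(X):
[⟨2 | 0⟩, ⟨2 | 0⟩, ⟨2 | 1⟩, ⟨2 | 1⟩, ⟨2 | 1 1 1⟩, ⟨2 | 1 1 1⟩, ⟨2 | 1 1 1⟩, ⟨2 | 1 1 1⟩, ⟨2 | 1 1 2⟩, ⟨3 | 1⟩, ⟨4 | 1⟩, ⟨4 | 1⟩]


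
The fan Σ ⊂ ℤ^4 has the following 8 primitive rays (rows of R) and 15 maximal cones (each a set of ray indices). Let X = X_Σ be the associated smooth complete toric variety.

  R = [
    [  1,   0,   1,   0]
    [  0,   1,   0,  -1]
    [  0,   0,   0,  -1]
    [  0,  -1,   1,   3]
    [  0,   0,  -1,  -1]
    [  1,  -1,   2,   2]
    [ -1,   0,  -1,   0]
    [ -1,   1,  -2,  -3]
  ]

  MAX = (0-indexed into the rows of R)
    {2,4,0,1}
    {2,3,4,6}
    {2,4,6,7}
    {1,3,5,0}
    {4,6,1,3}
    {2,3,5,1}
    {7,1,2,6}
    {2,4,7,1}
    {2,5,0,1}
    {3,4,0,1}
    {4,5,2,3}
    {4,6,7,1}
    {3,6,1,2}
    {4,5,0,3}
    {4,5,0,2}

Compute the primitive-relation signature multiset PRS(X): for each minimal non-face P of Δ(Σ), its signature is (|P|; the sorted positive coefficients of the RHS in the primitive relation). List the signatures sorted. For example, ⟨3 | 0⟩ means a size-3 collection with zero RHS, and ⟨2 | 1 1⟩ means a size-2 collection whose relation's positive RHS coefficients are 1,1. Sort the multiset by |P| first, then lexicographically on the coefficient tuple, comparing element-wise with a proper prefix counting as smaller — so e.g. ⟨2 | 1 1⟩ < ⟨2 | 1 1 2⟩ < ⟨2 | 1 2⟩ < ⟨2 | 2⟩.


|primitive collections| = 9. Relations:

  P={0,6}:  v_{0} + v_{6} = 0 — sig = ⟨2 | 0⟩
  P={3,7}:  v_{3} + v_{7} = v_{6} — sig = ⟨2 | 1⟩
  P={5,7}:  v_{5} + v_{7} = v_{2} — sig = ⟨2 | 1⟩
  P={5,6}:  v_{5} + v_{6} = v_{2} + v_{3} — sig = ⟨2 | 1 1⟩
  P={0,7}:  v_{0} + v_{7} = v_{1} + v_{2} + v_{4} — sig = ⟨2 | 1 1 1⟩
  P={0,2,3}:  v_{0} + v_{2} + v_{3} = v_{5} — sig = ⟨3 | 1⟩
  P={1,4,5}:  v_{1} + v_{4} + v_{5} = v_{0} — sig = ⟨3 | 1⟩
  P={1,2,3,4}:  v_{1} + v_{2} + v_{3} + v_{4} = 0 — sig = ⟨4 | 0⟩
  P={1,2,4,6}:  v_{1} + v_{2} + v_{4} + v_{6} = v_{7} — sig = ⟨4 | 1⟩

Sorted signature multiset PRS(X):
    ⟨2 | 0⟩
    ⟨2 | 1⟩
    ⟨2 | 1⟩
    ⟨2 | 1 1⟩
    ⟨2 | 1 1 1⟩
    ⟨3 | 1⟩
    ⟨3 | 1⟩
    ⟨4 | 0⟩
    ⟨4 | 1⟩


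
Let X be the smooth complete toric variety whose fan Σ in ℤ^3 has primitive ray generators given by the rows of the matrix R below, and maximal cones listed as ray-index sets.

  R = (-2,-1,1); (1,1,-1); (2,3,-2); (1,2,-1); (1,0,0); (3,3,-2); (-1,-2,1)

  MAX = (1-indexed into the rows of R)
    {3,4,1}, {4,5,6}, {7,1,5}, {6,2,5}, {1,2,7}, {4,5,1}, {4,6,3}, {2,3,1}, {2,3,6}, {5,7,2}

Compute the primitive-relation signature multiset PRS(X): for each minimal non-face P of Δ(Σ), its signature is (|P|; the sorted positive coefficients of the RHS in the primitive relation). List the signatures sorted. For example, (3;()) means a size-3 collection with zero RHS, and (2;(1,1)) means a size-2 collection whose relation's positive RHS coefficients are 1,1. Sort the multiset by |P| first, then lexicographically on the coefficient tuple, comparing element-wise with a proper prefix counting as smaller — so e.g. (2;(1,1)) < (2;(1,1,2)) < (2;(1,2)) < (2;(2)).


Δ(Σ) — 7 vertices, 7 min non-faces:

  P={4,7}:  v_{4} + v_{7} = 0 — sig = (2;())
  P={1,6}:  v_{1} + v_{6} = v_{4} — sig = (2;(1))
  P={2,4}:  v_{2} + v_{4} = v_{3} — sig = (2;(1))
  P={3,5}:  v_{3} + v_{5} = v_{6} — sig = (2;(1))
  P={3,7}:  v_{3} + v_{7} = v_{2} — sig = (2;(1))
  P={6,7}:  v_{6} + v_{7} = v_{2} + v_{5} — sig = (2;(1,1))
  P={1,2,5}:  v_{1} + v_{2} + v_{5} = 0 — sig = (3;())

so the primitive-relation signature multiset is
{ (2;()),  (2;(1)) ×4,  (2;(1,1)),  (3;()) }


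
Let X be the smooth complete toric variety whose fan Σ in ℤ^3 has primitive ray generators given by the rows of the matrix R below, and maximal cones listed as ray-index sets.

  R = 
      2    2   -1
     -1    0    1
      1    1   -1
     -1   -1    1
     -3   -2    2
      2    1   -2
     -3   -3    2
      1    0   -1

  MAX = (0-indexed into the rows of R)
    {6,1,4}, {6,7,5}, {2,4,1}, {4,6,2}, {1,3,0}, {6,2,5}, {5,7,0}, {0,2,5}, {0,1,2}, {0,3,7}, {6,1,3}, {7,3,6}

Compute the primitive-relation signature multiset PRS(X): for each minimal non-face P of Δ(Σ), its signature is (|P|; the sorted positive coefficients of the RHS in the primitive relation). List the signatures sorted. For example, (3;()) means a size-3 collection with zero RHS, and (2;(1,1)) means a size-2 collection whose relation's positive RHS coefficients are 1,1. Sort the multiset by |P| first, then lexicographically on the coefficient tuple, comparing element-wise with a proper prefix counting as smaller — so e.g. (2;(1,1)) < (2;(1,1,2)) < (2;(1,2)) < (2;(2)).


The 11 primitive collections of Σ (r=8, n=3):

  {1,7}:  v_{1} + v_{7} = 0 — sig = (2;())
  {2,3}:  v_{2} + v_{3} = 0 — sig = (2;())
  {0,4}:  v_{0} + v_{4} = v_{1} — sig = (2;(1))
  {0,6}:  v_{0} + v_{6} = v_{3} — sig = (2;(1))
  {1,5}:  v_{1} + v_{5} = v_{2} — sig = (2;(1))
  {2,7}:  v_{2} + v_{7} = v_{5} — sig = (2;(1))
  {3,5}:  v_{3} + v_{5} = v_{7} — sig = (2;(1))
  {3,4}:  v_{3} + v_{4} = v_{1} + v_{6} — sig = (2;(1,1))
  {4,7}:  v_{4} + v_{7} = v_{2} + v_{6} — sig = (2;(1,1))
  {4,5}:  v_{4} + v_{5} = 2·v_{2} + v_{6} — sig = (2;(1,2))
  {1,2,6}:  v_{1} + v_{2} + v_{6} = v_{4} — sig = (3;(1))

Sorted signature multiset PRS(X):
{ (2;()) ×2,  (2;(1)) ×5,  (2;(1,1)) ×2,  (2;(1,2)),  (3;(1)) }


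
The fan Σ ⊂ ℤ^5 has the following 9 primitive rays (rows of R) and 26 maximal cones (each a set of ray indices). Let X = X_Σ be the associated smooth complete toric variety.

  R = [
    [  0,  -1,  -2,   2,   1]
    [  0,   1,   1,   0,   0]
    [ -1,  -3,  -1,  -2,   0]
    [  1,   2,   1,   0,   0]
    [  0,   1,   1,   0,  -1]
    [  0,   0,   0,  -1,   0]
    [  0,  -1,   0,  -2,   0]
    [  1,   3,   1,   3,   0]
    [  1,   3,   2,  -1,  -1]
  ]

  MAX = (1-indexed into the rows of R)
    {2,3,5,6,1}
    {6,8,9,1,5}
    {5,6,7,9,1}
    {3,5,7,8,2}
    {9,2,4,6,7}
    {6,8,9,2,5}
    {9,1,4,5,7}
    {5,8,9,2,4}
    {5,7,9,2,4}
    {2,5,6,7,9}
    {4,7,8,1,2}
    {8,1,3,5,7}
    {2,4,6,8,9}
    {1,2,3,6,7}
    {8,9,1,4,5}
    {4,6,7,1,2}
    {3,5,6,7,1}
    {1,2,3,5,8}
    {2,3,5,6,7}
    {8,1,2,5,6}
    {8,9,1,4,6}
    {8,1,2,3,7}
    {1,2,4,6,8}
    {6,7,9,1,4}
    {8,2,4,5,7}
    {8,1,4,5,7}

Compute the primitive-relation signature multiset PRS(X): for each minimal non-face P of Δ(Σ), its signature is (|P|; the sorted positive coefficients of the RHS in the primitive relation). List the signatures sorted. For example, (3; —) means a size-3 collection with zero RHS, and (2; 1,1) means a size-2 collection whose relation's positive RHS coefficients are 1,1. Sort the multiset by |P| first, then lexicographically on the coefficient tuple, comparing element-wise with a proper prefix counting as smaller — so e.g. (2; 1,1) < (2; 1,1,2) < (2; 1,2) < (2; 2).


Minimal non-faces — 9 found among 9 rays, 26 max cones:

  • {3,4}:  v_{3} + v_{4} = v_{7}  →  sig = (2; 1)
  • {3,9}:  v_{3} + v_{9} = v_{5} + v_{6} + v_{7}  →  sig = (2; 1,1,1)
  • {3,6,8}:  v_{3} + v_{6} + v_{8} = 0  →  sig = (3; —)
  • {4,5,6}:  v_{4} + v_{5} + v_{6} = v_{9}  →  sig = (3; 1)
  • {6,7,8}:  v_{6} + v_{7} + v_{8} = v_{4}  →  sig = (3; 1)
  • {1,2,9}:  v_{1} + v_{2} + v_{9} = 2·v_{6} + v_{8}  →  sig = (3; 1,2)
  • {7,8,9}:  v_{7} + v_{8} + v_{9} = 2·v_{4} + v_{5}  →  sig = (3; 1,2)
  • {1,2,5,7}:  v_{1} + v_{2} + v_{5} + v_{7} = 0  →  sig = (4; —)
  • {1,2,4,5}:  v_{1} + v_{2} + v_{4} + v_{5} = v_{6} + v_{8}  →  sig = (4; 1,1)

Signatures (|P|; sorted positive RHS coefficients), sorted:
[(2; 1), (2; 1,1,1), (3; —), (3; 1), (3; 1), (3; 1,2), (3; 1,2), (4; —), (4; 1,1)]


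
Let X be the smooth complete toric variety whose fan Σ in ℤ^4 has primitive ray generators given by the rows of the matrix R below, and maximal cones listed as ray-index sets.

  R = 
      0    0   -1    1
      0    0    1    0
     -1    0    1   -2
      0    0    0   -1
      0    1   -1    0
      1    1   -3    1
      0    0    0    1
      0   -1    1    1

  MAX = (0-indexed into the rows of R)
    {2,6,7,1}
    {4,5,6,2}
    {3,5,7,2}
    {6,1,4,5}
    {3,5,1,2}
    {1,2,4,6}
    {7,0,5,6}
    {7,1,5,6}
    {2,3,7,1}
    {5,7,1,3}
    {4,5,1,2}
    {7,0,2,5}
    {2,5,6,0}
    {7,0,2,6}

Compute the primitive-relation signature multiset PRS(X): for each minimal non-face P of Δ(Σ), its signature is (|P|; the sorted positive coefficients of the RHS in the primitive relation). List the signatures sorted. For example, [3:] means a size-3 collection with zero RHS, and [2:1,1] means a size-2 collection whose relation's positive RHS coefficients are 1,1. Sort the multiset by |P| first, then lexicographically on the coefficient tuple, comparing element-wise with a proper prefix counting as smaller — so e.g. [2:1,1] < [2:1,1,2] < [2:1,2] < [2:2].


Minimal non-faces — 9 found among 8 rays, 14 max cones:

  • {3,6}:  v_{3} + v_{6} = 0 ; sig = [2:]
  • {0,1}:  v_{0} + v_{1} = v_{6} ; sig = [2:1]
  • {4,7}:  v_{4} + v_{7} = v_{6} ; sig = [2:1]
  • {0,3}:  v_{0} + v_{3} = v_{2} + v_{5} + v_{7} ; sig = [2:1,1,1]
  • {3,4}:  v_{3} + v_{4} = v_{1} + v_{2} + v_{5} ; sig = [2:1,1,1]
  • {0,4}:  v_{0} + v_{4} = v_{2} + v_{5} + 2·v_{6} ; sig = [2:1,1,2]
  • {1,2,5,7}:  v_{1} + v_{2} + v_{5} + v_{7} = 0 ; sig = [4:]
  • {1,2,5,6}:  v_{1} + v_{2} + v_{5} + v_{6} = v_{4} ; sig = [4:1]
  • {2,5,6,7}:  v_{2} + v_{5} + v_{6} + v_{7} = v_{0} ; sig = [4:1]

so the primitive-relation signature multiset is
[[2:], [2:1], [2:1], [2:1,1,1], [2:1,1,1], [2:1,1,2], [4:], [4:1], [4:1]]


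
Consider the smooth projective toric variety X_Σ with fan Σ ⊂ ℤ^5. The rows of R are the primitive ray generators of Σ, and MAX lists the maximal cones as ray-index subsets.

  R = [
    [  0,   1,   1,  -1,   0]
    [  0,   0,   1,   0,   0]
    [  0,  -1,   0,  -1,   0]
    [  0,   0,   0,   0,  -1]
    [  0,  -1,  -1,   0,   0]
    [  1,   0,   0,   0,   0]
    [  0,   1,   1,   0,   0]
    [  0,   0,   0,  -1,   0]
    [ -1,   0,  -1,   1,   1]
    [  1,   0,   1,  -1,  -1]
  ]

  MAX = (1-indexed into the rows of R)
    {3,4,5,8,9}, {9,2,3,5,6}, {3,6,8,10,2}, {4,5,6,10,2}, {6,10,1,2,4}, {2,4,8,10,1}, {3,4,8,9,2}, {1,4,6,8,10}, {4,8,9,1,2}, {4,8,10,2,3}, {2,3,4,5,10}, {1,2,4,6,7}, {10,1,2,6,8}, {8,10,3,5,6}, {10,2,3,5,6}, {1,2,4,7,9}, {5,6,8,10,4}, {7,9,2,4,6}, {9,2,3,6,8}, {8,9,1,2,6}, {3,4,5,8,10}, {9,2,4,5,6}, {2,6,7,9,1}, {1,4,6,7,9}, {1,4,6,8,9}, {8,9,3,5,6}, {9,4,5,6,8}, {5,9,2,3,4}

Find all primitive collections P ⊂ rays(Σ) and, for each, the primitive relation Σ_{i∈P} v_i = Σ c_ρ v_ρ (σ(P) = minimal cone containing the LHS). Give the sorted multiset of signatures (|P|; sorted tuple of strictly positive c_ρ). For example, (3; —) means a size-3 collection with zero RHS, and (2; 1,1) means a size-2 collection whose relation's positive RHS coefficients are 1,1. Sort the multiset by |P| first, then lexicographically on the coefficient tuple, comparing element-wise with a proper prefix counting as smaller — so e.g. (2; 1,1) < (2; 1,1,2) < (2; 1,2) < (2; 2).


The 11 primitive collections of Σ (r=10, n=5):

  P = {5,7}:  v_{5} + v_{7} = 0  ⇒ sig = (2; —)
  P = {9,10}:  v_{9} + v_{10} = 0  ⇒ sig = (2; —)
  P = {1,5}:  v_{1} + v_{5} = v_{8}  ⇒ sig = (2; 1)
  P = {7,8}:  v_{7} + v_{8} = v_{1}  ⇒ sig = (2; 1)
  P = {3,7}:  v_{3} + v_{7} = v_{2} + v_{8}  ⇒ sig = (2; 1,1)
  P = {7,10}:  v_{7} + v_{10} = v_{1} + v_{2} + v_{4} + v_{6}  ⇒ sig = (2; 1,1,1,1)
  P = {1,3}:  v_{1} + v_{3} = v_{2} + 2·v_{8}  ⇒ sig = (2; 1,2)
  P = {2,5,8}:  v_{2} + v_{5} + v_{8} = v_{3}  ⇒ sig = (3; 1)
  P = {3,4,6}:  v_{3} + v_{4} + v_{6} = v_{5} + v_{10}  ⇒ sig = (3; 1,1)
  P = {2,4,6,8}:  v_{2} + v_{4} + v_{6} + v_{8} = v_{10}  ⇒ sig = (4; 1)
  P = {1,2,4,6,9}:  v_{1} + v_{2} + v_{4} + v_{6} + v_{9} = v_{7}  ⇒ sig = (5; 1)

Hence PRS(X_Σ) =
{ (2; —) ×2,  (2; 1) ×2,  (2; 1,1),  (2; 1,1,1,1),  (2; 1,2),  (3; 1),  (3; 1,1),  (4; 1),  (5; 1) }


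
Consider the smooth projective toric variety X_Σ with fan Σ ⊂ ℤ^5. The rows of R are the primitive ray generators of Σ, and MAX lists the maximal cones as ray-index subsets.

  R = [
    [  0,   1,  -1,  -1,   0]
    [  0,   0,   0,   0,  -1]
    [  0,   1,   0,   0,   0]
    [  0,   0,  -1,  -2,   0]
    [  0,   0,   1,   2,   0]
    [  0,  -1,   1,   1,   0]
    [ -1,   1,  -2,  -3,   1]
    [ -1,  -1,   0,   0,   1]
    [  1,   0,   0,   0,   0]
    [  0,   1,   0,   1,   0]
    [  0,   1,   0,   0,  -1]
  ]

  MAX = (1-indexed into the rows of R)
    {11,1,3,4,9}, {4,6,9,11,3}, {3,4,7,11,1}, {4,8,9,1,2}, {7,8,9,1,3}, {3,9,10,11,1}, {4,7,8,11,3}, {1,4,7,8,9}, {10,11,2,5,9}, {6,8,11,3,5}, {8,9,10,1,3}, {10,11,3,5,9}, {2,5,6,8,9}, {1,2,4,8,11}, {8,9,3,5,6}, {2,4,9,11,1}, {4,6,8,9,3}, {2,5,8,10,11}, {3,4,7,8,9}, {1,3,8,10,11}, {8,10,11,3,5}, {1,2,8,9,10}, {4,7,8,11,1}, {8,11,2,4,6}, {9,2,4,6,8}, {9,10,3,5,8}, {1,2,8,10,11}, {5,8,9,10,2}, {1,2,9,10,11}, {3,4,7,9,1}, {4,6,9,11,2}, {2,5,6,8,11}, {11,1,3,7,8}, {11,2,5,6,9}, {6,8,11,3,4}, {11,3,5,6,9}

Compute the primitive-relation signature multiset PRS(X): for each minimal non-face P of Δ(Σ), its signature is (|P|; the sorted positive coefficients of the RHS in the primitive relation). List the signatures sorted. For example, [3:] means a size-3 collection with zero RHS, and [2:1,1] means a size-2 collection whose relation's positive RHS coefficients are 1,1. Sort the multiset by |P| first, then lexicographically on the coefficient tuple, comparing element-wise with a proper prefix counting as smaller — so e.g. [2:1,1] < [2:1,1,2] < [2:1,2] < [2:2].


|primitive collections| = 13. Relations:

  • {1,6}:  v_{1} + v_{6} = 0  →  sig = [2:]
  • {4,5}:  v_{4} + v_{5} = 0  →  sig = [2:]
  • {1,5}:  v_{1} + v_{5} = v_{10}  →  sig = [2:1]
  • {2,3}:  v_{2} + v_{3} = v_{11}  →  sig = [2:1]
  • {4,10}:  v_{4} + v_{10} = v_{1}  →  sig = [2:1]
  • {6,10}:  v_{6} + v_{10} = v_{5}  →  sig = [2:1]
  • {5,7}:  v_{5} + v_{7} = v_{1} + v_{3} + v_{8}  →  sig = [2:1,1,1]
  • {6,7}:  v_{6} + v_{7} = v_{3} + v_{4} + v_{8}  →  sig = [2:1,1,1]
  • {2,7}:  v_{2} + v_{7} = v_{1} + v_{4} + v_{8} + v_{11}  →  sig = [2:1,1,1,1]
  • {7,10}:  v_{7} + v_{10} = 2·v_{1} + v_{3} + v_{8}  →  sig = [2:1,1,2]
  • {8,9,11}:  v_{8} + v_{9} + v_{11} = 0  →  sig = [3:]
  • {7,9,11}:  v_{7} + v_{9} + v_{11} = v_{1} + v_{3} + v_{4}  →  sig = [3:1,1,1]
  • {1,3,4,8}:  v_{1} + v_{3} + v_{4} + v_{8} = v_{7}  →  sig = [4:1]

Signatures (|P|; sorted positive RHS coefficients), sorted:
    [2:]
    [2:]
    [2:1]
    [2:1]
    [2:1]
    [2:1]
    [2:1,1,1]
    [2:1,1,1]
    [2:1,1,1,1]
    [2:1,1,2]
    [3:]
    [3:1,1,1]
    [4:1]


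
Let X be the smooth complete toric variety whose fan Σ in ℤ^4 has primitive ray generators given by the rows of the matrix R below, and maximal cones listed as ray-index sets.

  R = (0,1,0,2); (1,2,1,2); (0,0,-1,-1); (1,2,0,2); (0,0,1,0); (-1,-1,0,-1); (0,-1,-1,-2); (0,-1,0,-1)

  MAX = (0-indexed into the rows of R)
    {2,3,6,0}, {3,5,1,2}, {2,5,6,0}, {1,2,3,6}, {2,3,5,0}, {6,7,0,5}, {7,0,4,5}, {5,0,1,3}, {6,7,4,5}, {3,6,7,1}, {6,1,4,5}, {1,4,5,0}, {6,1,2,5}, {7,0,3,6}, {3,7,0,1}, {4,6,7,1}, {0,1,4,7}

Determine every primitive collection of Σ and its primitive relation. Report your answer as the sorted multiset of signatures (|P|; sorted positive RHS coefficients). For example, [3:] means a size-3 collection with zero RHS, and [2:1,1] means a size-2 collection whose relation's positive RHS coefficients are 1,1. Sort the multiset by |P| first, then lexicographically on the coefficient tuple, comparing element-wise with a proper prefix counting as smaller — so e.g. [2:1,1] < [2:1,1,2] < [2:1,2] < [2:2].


Primitive collections (9):

  {2,7}:  v_{2} + v_{7} = v_{6}  so sig = [2:1]
  {3,4}:  v_{3} + v_{4} = v_{1}  so sig = [2:1]
  {2,4}:  v_{2} + v_{4} = v_{1} + v_{5} + v_{6}  so sig = [2:1,1,1]
  {0,4,6}:  v_{0} + v_{4} + v_{6} = 0  so sig = [3:]
  {3,5,7}:  v_{3} + v_{5} + v_{7} = 0  so sig = [3:]
  {0,1,6}:  v_{0} + v_{1} + v_{6} = v_{3}  so sig = [3:1]
  {1,5,7}:  v_{1} + v_{5} + v_{7} = v_{4}  so sig = [3:1]
  {3,5,6}:  v_{3} + v_{5} + v_{6} = v_{2}  so sig = [3:1]
  {0,1,2}:  v_{0} + v_{1} + v_{2} = 2·v_{3} + v_{5}  so sig = [3:1,2]

Sorted signature multiset PRS(X):
    [2:1]
    [2:1]
    [2:1,1,1]
    [3:]
    [3:]
    [3:1]
    [3:1]
    [3:1]
    [3:1,2]


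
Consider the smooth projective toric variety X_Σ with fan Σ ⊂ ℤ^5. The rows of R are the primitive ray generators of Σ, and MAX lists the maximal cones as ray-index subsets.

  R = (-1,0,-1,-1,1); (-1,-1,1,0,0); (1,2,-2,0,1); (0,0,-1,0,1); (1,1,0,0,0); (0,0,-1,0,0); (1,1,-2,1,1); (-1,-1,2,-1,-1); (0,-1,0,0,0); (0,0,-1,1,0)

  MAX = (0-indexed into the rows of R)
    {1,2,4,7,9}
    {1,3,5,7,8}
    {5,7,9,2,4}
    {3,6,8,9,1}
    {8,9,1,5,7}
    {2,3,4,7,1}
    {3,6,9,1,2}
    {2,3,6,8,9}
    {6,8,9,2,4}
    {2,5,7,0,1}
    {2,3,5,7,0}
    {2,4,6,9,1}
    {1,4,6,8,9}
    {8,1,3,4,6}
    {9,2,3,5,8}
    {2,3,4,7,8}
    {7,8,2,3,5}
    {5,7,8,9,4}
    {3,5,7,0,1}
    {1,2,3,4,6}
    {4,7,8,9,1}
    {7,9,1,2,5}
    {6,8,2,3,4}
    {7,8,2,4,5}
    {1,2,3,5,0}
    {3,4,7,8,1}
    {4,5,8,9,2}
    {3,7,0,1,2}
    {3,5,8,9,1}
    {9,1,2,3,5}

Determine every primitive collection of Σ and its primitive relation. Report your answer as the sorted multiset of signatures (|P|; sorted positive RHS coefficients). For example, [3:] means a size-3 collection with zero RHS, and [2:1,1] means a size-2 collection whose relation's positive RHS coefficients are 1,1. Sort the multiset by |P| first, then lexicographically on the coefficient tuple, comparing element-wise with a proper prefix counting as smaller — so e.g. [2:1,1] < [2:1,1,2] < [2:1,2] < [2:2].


13 minimal non-faces of Δ(Σ) (on 10 rays):

  • {6,7}:  v_{6} + v_{7} = 0  so sig = [2:]
  • {0,4}:  v_{0} + v_{4} = v_{2} + v_{3} + v_{7}  so sig = [2:1,1,1]
  • {5,6}:  v_{5} + v_{6} = v_{2} + v_{8} + v_{9}  so sig = [2:1,1,1]
  • {0,6}:  v_{0} + v_{6} = v_{1} + v_{2} + v_{3} + v_{5}  so sig = [2:1,1,1,1]
  • {0,8}:  v_{0} + v_{8} = 2·v_{3} + v_{5} + v_{7}  so sig = [2:1,1,2]
  • {0,9}:  v_{0} + v_{9} = 2·v_{1} + v_{2} + 2·v_{5}  so sig = [2:1,2,2]
  • {1,4,5}:  v_{1} + v_{4} + v_{5} = 0  so sig = [3:]
  • {1,2,8}:  v_{1} + v_{2} + v_{8} = v_{3}  so sig = [3:1]
  • {3,4,9}:  v_{3} + v_{4} + v_{9} = v_{6}  so sig = [3:1]
  • {3,4,5}:  v_{3} + v_{4} + v_{5} = v_{2} + v_{8}  so sig = [3:1,1]
  • {3,7,9}:  v_{3} + v_{7} + v_{9} = v_{1} + v_{5}  so sig = [3:1,1]
  • {2,7,8,9}:  v_{2} + v_{7} + v_{8} + v_{9} = v_{5}  so sig = [4:1]
  • {1,2,3,5,7}:  v_{1} + v_{2} + v_{3} + v_{5} + v_{7} = v_{0}  so sig = [5:1]

Hence PRS(X_Σ) =
    [2:]
    [2:1,1,1]
    [2:1,1,1]
    [2:1,1,1,1]
    [2:1,1,2]
    [2:1,2,2]
    [3:]
    [3:1]
    [3:1]
    [3:1,1]
    [3:1,1]
    [4:1]
    [5:1]


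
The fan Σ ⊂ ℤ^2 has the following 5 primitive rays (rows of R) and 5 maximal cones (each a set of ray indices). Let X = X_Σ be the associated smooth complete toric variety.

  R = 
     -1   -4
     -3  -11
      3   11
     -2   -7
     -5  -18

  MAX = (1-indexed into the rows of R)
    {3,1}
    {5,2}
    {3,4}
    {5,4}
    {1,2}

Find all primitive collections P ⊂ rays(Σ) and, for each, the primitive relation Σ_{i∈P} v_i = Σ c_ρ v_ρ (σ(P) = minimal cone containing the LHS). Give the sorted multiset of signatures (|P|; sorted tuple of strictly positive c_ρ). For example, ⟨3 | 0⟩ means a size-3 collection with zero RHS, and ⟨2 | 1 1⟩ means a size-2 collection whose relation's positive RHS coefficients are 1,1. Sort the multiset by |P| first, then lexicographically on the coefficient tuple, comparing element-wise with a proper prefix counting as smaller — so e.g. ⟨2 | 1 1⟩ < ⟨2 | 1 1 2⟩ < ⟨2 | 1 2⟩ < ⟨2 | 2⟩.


5 minimal non-faces of Δ(Σ) (on 5 rays):

  P={2,3}:  v_{2} + v_{3} = 0 — sig = ⟨2 | 0⟩
  P={1,4}:  v_{1} + v_{4} = v_{2} — sig = ⟨2 | 1⟩
  P={2,4}:  v_{2} + v_{4} = v_{5} — sig = ⟨2 | 1⟩
  P={3,5}:  v_{3} + v_{5} = v_{4} — sig = ⟨2 | 1⟩
  P={1,5}:  v_{1} + v_{5} = 2·v_{2} — sig = ⟨2 | 2⟩

so the primitive-relation signature multiset is
{ ⟨2 | 0⟩,  ⟨2 | 1⟩ ×3,  ⟨2 | 2⟩ }


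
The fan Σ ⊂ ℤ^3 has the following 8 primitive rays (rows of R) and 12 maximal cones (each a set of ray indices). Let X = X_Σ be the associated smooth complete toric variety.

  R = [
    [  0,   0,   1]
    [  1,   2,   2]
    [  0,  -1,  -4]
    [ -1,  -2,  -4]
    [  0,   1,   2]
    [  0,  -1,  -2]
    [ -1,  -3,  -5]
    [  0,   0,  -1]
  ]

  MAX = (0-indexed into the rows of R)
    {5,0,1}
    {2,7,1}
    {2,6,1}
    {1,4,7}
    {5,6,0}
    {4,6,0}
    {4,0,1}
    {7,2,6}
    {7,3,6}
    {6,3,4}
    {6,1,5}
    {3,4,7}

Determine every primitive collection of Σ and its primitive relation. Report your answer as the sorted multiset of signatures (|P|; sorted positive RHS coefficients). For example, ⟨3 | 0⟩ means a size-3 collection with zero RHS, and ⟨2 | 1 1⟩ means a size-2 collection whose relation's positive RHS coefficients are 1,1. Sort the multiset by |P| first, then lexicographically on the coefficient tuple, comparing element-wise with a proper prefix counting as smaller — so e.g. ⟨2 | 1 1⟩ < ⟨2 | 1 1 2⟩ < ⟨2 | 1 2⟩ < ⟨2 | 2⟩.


Primitive collections (14):

  • {0,7}:  v_{0} + v_{7} = 0  so sig = ⟨2 | 0⟩
  • {4,5}:  v_{4} + v_{5} = 0  so sig = ⟨2 | 0⟩
  • {0,2}:  v_{0} + v_{2} = v_{1} + v_{6}  so sig = ⟨2 | 1 1⟩
  • {0,3}:  v_{0} + v_{3} = v_{4} + v_{6}  so sig = ⟨2 | 1 1⟩
  • {3,5}:  v_{3} + v_{5} = v_{6} + v_{7}  so sig = ⟨2 | 1 1⟩
  • {5,7}:  v_{5} + v_{7} = v_{1} + v_{6}  so sig = ⟨2 | 1 1⟩
  • {2,3}:  v_{2} + v_{3} = v_{6} + 3·v_{7}  so sig = ⟨2 | 1 3⟩
  • {1,3}:  v_{1} + v_{3} = 2·v_{7}  so sig = ⟨2 | 2⟩
  • {2,4}:  v_{2} + v_{4} = 2·v_{7}  so sig = ⟨2 | 2⟩
  • {2,5}:  v_{2} + v_{5} = 2·v_{1} + 2·v_{6}  so sig = ⟨2 | 2 2⟩
  • {0,1,6}:  v_{0} + v_{1} + v_{6} = v_{5}  so sig = ⟨3 | 1⟩
  • {1,4,6}:  v_{1} + v_{4} + v_{6} = v_{7}  so sig = ⟨3 | 1⟩
  • {1,6,7}:  v_{1} + v_{6} + v_{7} = v_{2}  so sig = ⟨3 | 1⟩
  • {4,6,7}:  v_{4} + v_{6} + v_{7} = v_{3}  so sig = ⟨3 | 1⟩

so the primitive-relation signature multiset is
[⟨2 | 0⟩, ⟨2 | 0⟩, ⟨2 | 1 1⟩, ⟨2 | 1 1⟩, ⟨2 | 1 1⟩, ⟨2 | 1 1⟩, ⟨2 | 1 3⟩, ⟨2 | 2⟩, ⟨2 | 2⟩, ⟨2 | 2 2⟩, ⟨3 | 1⟩, ⟨3 | 1⟩, ⟨3 | 1⟩, ⟨3 | 1⟩]
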